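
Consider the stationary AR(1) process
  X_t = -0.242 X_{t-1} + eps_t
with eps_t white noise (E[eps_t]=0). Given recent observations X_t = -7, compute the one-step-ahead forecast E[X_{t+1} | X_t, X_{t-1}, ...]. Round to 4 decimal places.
E[X_{t+1} \mid \mathcal F_t] = 1.6940

For an AR(p) model X_t = c + sum_i phi_i X_{t-i} + eps_t, the
one-step-ahead conditional mean is
  E[X_{t+1} | X_t, ...] = c + sum_i phi_i X_{t+1-i}.
Substitute known values:
  E[X_{t+1} | ...] = (-0.242) * (-7)
                   = 1.6940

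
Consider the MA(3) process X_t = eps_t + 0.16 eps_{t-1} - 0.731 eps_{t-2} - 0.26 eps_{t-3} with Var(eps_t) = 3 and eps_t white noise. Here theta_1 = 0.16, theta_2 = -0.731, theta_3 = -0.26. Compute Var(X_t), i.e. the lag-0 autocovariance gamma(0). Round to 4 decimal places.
\gamma(0) = 4.8827

For an MA(q) process X_t = eps_t + sum_i theta_i eps_{t-i} with
Var(eps_t) = sigma^2, the variance is
  gamma(0) = sigma^2 * (1 + sum_i theta_i^2).
  sum_i theta_i^2 = (0.16)^2 + (-0.731)^2 + (-0.26)^2 = 0.0256 + 0.534361 + 0.0676 = 0.627561.
  gamma(0) = 3 * (1 + 0.627561) = 3 * 1.627561 = 4.882683, which rounds to 4.8827.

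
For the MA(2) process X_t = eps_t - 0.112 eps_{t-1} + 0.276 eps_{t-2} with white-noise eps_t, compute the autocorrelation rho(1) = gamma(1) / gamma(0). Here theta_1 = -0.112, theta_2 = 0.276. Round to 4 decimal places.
\rho(1) = -0.1313

For an MA(q) process with theta_0 = 1, the autocovariance is
  gamma(k) = sigma^2 * sum_{i=0..q-k} theta_i * theta_{i+k},
and rho(k) = gamma(k) / gamma(0). Sigma^2 cancels.
  numerator   = (1)*(-0.112) + (-0.112)*(0.276) = -0.142912.
  denominator = (1)^2 + (-0.112)^2 + (0.276)^2 = 1.08872.
  rho(1) = -0.142912 / 1.08872 = -0.1313.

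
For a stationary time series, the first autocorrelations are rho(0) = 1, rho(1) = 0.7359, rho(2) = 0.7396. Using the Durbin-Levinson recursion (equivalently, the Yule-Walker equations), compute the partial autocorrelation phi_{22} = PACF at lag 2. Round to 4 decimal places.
\phi_{22} = 0.4320

The PACF at lag k is phi_{kk}, the last component of the solution
to the Yule-Walker system G_k phi = r_k where
  (G_k)_{ij} = rho(|i - j|), (r_k)_i = rho(i), i,j = 1..k.
Equivalently, Durbin-Levinson gives phi_{kk} iteratively:
  phi_{11} = rho(1)
  phi_{kk} = [rho(k) - sum_{j=1..k-1} phi_{k-1,j} rho(k-j)]
            / [1 - sum_{j=1..k-1} phi_{k-1,j} rho(j)],
  phi_{k,j} = phi_{k-1,j} - phi_{kk} phi_{k-1,k-j},  j = 1..k-1.
Step k = 1:
  phi_11 = rho(1) = 0.7359.
Step k = 2:
  phi_22 = [rho(2) - phi_11 rho(1)] / [1 - phi_11 rho(1)] = [0.7396 - (0.7359)(0.7359)] / [1 - (0.7359)(0.7359)]
         = 0.19805119 / 0.45845119 = 0.432.
Therefore phi_{22} = 0.4320.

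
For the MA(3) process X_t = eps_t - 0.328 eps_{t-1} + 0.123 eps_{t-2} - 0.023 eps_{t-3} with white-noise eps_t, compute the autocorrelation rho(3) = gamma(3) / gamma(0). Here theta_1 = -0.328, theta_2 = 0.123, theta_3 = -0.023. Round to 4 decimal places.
\rho(3) = -0.0205

For an MA(q) process with theta_0 = 1, the autocovariance is
  gamma(k) = sigma^2 * sum_{i=0..q-k} theta_i * theta_{i+k},
and rho(k) = gamma(k) / gamma(0). Sigma^2 cancels.
  numerator   = (1)*(-0.023) = -0.023.
  denominator = (1)^2 + (-0.328)^2 + (0.123)^2 + (-0.023)^2 = 1.123242.
  rho(3) = -0.023 / 1.123242 = -0.0205.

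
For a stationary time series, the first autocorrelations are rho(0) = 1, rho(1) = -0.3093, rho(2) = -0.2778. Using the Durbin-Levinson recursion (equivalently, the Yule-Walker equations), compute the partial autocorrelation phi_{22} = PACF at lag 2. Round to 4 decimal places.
\phi_{22} = -0.4130

The PACF at lag k is phi_{kk}, the last component of the solution
to the Yule-Walker system G_k phi = r_k where
  (G_k)_{ij} = rho(|i - j|), (r_k)_i = rho(i), i,j = 1..k.
Equivalently, Durbin-Levinson gives phi_{kk} iteratively:
  phi_{11} = rho(1)
  phi_{kk} = [rho(k) - sum_{j=1..k-1} phi_{k-1,j} rho(k-j)]
            / [1 - sum_{j=1..k-1} phi_{k-1,j} rho(j)],
  phi_{k,j} = phi_{k-1,j} - phi_{kk} phi_{k-1,k-j},  j = 1..k-1.
Step k = 1:
  phi_11 = rho(1) = -0.3093.
Step k = 2:
  phi_22 = [rho(2) - phi_11 rho(1)] / [1 - phi_11 rho(1)] = [-0.2778 - (-0.3093)(-0.3093)] / [1 - (-0.3093)(-0.3093)]
         = -0.37346649 / 0.90433351 = -0.413.
Therefore phi_{22} = -0.4130.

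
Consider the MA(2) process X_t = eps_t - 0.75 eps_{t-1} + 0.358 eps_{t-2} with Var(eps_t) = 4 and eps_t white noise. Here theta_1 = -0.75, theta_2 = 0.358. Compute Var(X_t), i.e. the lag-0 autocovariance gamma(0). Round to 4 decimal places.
\gamma(0) = 6.7627

For an MA(q) process X_t = eps_t + sum_i theta_i eps_{t-i} with
Var(eps_t) = sigma^2, the variance is
  gamma(0) = sigma^2 * (1 + sum_i theta_i^2).
  sum_i theta_i^2 = (-0.75)^2 + (0.358)^2 = 0.5625 + 0.128164 = 0.690664.
  gamma(0) = 4 * (1 + 0.690664) = 4 * 1.690664 = 6.762656, which rounds to 6.7627.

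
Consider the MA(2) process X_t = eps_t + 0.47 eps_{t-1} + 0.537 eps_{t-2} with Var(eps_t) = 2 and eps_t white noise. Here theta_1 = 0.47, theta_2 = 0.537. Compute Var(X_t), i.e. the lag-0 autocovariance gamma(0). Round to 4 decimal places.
\gamma(0) = 3.0185

For an MA(q) process X_t = eps_t + sum_i theta_i eps_{t-i} with
Var(eps_t) = sigma^2, the variance is
  gamma(0) = sigma^2 * (1 + sum_i theta_i^2).
  sum_i theta_i^2 = (0.47)^2 + (0.537)^2 = 0.2209 + 0.288369 = 0.509269.
  gamma(0) = 2 * (1 + 0.509269) = 2 * 1.509269 = 3.018538, which rounds to 3.0185.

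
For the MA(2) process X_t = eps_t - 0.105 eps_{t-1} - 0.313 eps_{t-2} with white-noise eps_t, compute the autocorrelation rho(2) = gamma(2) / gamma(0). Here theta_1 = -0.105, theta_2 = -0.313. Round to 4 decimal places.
\rho(2) = -0.2822

For an MA(q) process with theta_0 = 1, the autocovariance is
  gamma(k) = sigma^2 * sum_{i=0..q-k} theta_i * theta_{i+k},
and rho(k) = gamma(k) / gamma(0). Sigma^2 cancels.
  numerator   = (1)*(-0.313) = -0.313.
  denominator = (1)^2 + (-0.105)^2 + (-0.313)^2 = 1.108994.
  rho(2) = -0.313 / 1.108994 = -0.2822.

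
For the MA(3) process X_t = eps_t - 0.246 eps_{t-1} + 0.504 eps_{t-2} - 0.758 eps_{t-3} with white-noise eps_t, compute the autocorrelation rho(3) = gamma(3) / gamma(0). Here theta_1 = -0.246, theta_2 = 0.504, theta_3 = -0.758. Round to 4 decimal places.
\rho(3) = -0.4013

For an MA(q) process with theta_0 = 1, the autocovariance is
  gamma(k) = sigma^2 * sum_{i=0..q-k} theta_i * theta_{i+k},
and rho(k) = gamma(k) / gamma(0). Sigma^2 cancels.
  numerator   = (1)*(-0.758) = -0.758.
  denominator = (1)^2 + (-0.246)^2 + (0.504)^2 + (-0.758)^2 = 1.889096.
  rho(3) = -0.758 / 1.889096 = -0.4013.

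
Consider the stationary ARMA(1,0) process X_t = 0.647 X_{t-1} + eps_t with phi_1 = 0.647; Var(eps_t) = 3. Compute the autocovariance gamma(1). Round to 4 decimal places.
\gamma(1) = 3.3385

Multiply the model equation by X_{t-k} and take expectations. With theta_0 = psi_0 = 1 and psi_j the MA(infinity) weights, this gives
  gamma(k) - sum_i phi_i gamma(k-i) = c_k,
  c_k = sigma^2 * sum_{j=k..q} theta_j psi_{j-k}   (c_k = 0 for k > q),
using gamma(-m) = gamma(m).
Pure AR (q = 0): c_0 = sigma^2 = 3, c_k = 0 for k >= 1.
Equations for k = 0 and k = 1 (AR order 1):
  gamma(0) = phi_1 gamma(1) + c_0
  gamma(1) = phi_1 gamma(0) + c_1
Substituting the second into the first: gamma(0) (1 - phi_1^2) = c_0 + phi_1 c_1, so
  gamma(0) = c_0 / (1 - phi_1^2) = 3 / (1 - (0.647)^2) = 3 / 0.581391 = 5.160039.
  gamma(1) = phi_1 gamma(0) = (0.647)(5.160039) = 3.338545.
Therefore gamma(1) = 3.3385 (to 4 decimal places).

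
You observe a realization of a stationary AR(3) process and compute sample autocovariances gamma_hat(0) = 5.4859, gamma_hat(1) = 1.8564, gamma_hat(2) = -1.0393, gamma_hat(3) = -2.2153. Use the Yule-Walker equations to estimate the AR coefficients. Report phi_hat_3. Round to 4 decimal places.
\hat\phi_{3} = -0.2580

The Yule-Walker equations for an AR(p) process read, in matrix form,
  Gamma_p phi = r_p,   with   (Gamma_p)_{ij} = gamma(|i - j|),
                       (r_p)_i = gamma(i),   i,j = 1..p.
Substitute the sample gammas (Toeplitz matrix and right-hand side of size 3):
  Gamma_p = [[5.4859, 1.8564, -1.0393], [1.8564, 5.4859, 1.8564], [-1.0393, 1.8564, 5.4859]]
  r_p     = [1.8564, -1.0393, -2.2153]
Written out (R1..R3):
  (R1) 5.4859 phi_1 + 1.8564 phi_2 - 1.0393 phi_3 = 1.8564
  (R2) 1.8564 phi_1 + 5.4859 phi_2 + 1.8564 phi_3 = -1.0393
  (R3) -1.0393 phi_1 + 1.8564 phi_2 + 5.4859 phi_3 = -2.2153
Gaussian elimination:
  R2 <- R2 - (1.8564/5.4859) R1 = R2 - (0.338395) R1:  4.857704 phi_2 + 2.208094 phi_3 = -1.667496
  R3 <- R3 - (-1.0393/5.4859) R1 = R3 - (-0.189449) R1:  2.208094 phi_2 + 5.289005 phi_3 = -1.863606
  R3 <- R3 - (2.208094/4.857704) R2 = R3 - (0.454555) R2:  4.285305 phi_3 = -1.105638
Back-substitution:
  phi_hat_3 = -1.105638 / 4.285305 = -0.258007
  phi_hat_2 = (-1.667496 - (2.208094)(-0.258007)) / 4.857704 = -0.22599
  phi_hat_1 = (1.8564 - (1.8564)(-0.22599) - (-1.0393)(-0.258007)) / 5.4859 = 0.365989
So phi_hat = [0.3660, -0.2260, -0.2580].
Therefore phi_hat_3 = -0.2580.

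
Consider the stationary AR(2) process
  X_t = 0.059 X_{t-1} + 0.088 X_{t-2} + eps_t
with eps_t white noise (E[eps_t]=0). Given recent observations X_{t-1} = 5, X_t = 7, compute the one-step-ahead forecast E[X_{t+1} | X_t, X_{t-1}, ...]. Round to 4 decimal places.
E[X_{t+1} \mid \mathcal F_t] = 0.8530

For an AR(p) model X_t = c + sum_i phi_i X_{t-i} + eps_t, the
one-step-ahead conditional mean is
  E[X_{t+1} | X_t, ...] = c + sum_i phi_i X_{t+1-i}.
Substitute known values:
  E[X_{t+1} | ...] = (0.059) * (7) + (0.088) * (5)
                   = 0.8530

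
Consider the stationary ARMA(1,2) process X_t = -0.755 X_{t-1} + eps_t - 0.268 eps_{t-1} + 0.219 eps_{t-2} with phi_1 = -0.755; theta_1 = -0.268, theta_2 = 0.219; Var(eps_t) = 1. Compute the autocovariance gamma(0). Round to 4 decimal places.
\gamma(0) = 4.3323

Multiply the model equation by X_{t-k} and take expectations. With theta_0 = psi_0 = 1 and psi_j the MA(infinity) weights, this gives
  gamma(k) - sum_i phi_i gamma(k-i) = c_k,
  c_k = sigma^2 * sum_{j=k..q} theta_j psi_{j-k}   (c_k = 0 for k > q),
using gamma(-m) = gamma(m).
psi-weights needed (psi_j = theta_j + sum_i phi_i psi_{j-i}):
  psi_1 = theta_1 + phi_1 = -0.268 + (-0.755) = -1.023
  psi_2 = theta_2 + phi_1 psi_1 = 0.219 + (-0.755)(-1.023) = 0.991365
Right-hand sides:
  c_0 = sigma^2 (1 + theta_1 psi_1 + theta_2 psi_2) = 1 * (1 + (-0.268)(-1.023) + (0.219)(0.991365)) = 1 * 1.491273 = 1.491273
  c_1 = sigma^2 (theta_1 + theta_2 psi_1) = 1 * (-0.268 + (0.219)(-1.023)) = -0.492037
  c_2 = sigma^2 theta_2 = 1 * (0.219) = 0.219
Equations for k = 0 and k = 1 (AR order 1):
  gamma(0) = phi_1 gamma(1) + c_0
  gamma(1) = phi_1 gamma(0) + c_1
Substituting the second into the first: gamma(0) (1 - phi_1^2) = c_0 + phi_1 c_1, so
  gamma(0) = (c_0 + phi_1 c_1) / (1 - phi_1^2) = (1.491273 + (-0.755)(-0.492037)) / (1 - (-0.755)^2) = 1.862761 / 0.429975 = 4.332254.
Therefore gamma(0) = 4.3323 (to 4 decimal places).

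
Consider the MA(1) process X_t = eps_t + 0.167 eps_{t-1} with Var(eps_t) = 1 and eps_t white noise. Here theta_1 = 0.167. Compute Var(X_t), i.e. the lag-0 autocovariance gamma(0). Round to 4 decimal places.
\gamma(0) = 1.0279

For an MA(q) process X_t = eps_t + sum_i theta_i eps_{t-i} with
Var(eps_t) = sigma^2, the variance is
  gamma(0) = sigma^2 * (1 + sum_i theta_i^2).
  sum_i theta_i^2 = (0.167)^2 = 0.027889.
  gamma(0) = 1 * (1 + 0.027889) = 1 * 1.027889 = 1.027889, which rounds to 1.0279.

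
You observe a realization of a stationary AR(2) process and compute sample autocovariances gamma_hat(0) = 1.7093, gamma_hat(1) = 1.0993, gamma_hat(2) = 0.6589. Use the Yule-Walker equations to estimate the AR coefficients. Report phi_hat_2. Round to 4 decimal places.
\hat\phi_{2} = -0.0480

The Yule-Walker equations for an AR(p) process read, in matrix form,
  Gamma_p phi = r_p,   with   (Gamma_p)_{ij} = gamma(|i - j|),
                       (r_p)_i = gamma(i),   i,j = 1..p.
Substitute the sample gammas (Toeplitz matrix and right-hand side of size 2):
  Gamma_p = [[1.7093, 1.0993], [1.0993, 1.7093]]
  r_p     = [1.0993, 0.6589]
Written out:
  1.7093 phi_1 + 1.0993 phi_2 = 1.0993
  1.0993 phi_1 + 1.7093 phi_2 = 0.6589
Solve by Cramer's rule:
  det = gamma(0)^2 - gamma(1)^2 = (1.7093)^2 - (1.0993)^2 = 2.92170649 - 1.20846049 = 1.713246
  phi_hat_1 = [gamma(1) gamma(0) - gamma(1) gamma(2)] / det = [(1.0993)(1.7093) - (1.0993)(0.6589)] / 1.713246 = 1.15470472 / 1.713246 = 0.674
  phi_hat_2 = [gamma(0) gamma(2) - gamma(1)^2] / det = [(1.7093)(0.6589) - (1.0993)^2] / 1.713246 = -0.08220272 / 1.713246 = -0.048
So phi_hat = [0.6740, -0.0480].
Therefore phi_hat_2 = -0.0480.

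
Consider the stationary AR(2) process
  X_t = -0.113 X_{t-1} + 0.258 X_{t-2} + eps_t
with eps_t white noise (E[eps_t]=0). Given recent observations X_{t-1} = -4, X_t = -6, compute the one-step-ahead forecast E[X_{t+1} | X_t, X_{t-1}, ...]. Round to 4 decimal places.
E[X_{t+1} \mid \mathcal F_t] = -0.3540

For an AR(p) model X_t = c + sum_i phi_i X_{t-i} + eps_t, the
one-step-ahead conditional mean is
  E[X_{t+1} | X_t, ...] = c + sum_i phi_i X_{t+1-i}.
Substitute known values:
  E[X_{t+1} | ...] = (-0.113) * (-6) + (0.258) * (-4)
                   = -0.3540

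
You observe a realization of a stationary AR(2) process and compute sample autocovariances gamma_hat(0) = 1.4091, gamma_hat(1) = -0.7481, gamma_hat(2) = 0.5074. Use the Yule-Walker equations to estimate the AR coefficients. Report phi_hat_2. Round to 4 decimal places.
\hat\phi_{2} = 0.1089

The Yule-Walker equations for an AR(p) process read, in matrix form,
  Gamma_p phi = r_p,   with   (Gamma_p)_{ij} = gamma(|i - j|),
                       (r_p)_i = gamma(i),   i,j = 1..p.
Substitute the sample gammas (Toeplitz matrix and right-hand side of size 2):
  Gamma_p = [[1.4091, -0.7481], [-0.7481, 1.4091]]
  r_p     = [-0.7481, 0.5074]
Written out:
  1.4091 phi_1 - 0.7481 phi_2 = -0.7481
  -0.7481 phi_1 + 1.4091 phi_2 = 0.5074
Solve by Cramer's rule:
  det = gamma(0)^2 - gamma(1)^2 = (1.4091)^2 - (-0.7481)^2 = 1.98556281 - 0.55965361 = 1.4259092
  phi_hat_1 = [gamma(1) gamma(0) - gamma(1) gamma(2)] / det = [(-0.7481)(1.4091) - (-0.7481)(0.5074)] / 1.4259092 = -0.67456177 / 1.4259092 = -0.4731
  phi_hat_2 = [gamma(0) gamma(2) - gamma(1)^2] / det = [(1.4091)(0.5074) - (-0.7481)^2] / 1.4259092 = 0.15532373 / 1.4259092 = 0.1089
So phi_hat = [-0.4731, 0.1089].
Therefore phi_hat_2 = 0.1089.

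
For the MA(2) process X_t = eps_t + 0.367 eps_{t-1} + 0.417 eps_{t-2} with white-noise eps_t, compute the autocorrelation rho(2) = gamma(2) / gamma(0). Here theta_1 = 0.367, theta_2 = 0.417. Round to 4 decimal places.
\rho(2) = 0.3187

For an MA(q) process with theta_0 = 1, the autocovariance is
  gamma(k) = sigma^2 * sum_{i=0..q-k} theta_i * theta_{i+k},
and rho(k) = gamma(k) / gamma(0). Sigma^2 cancels.
  numerator   = (1)*(0.417) = 0.417.
  denominator = (1)^2 + (0.367)^2 + (0.417)^2 = 1.308578.
  rho(2) = 0.417 / 1.308578 = 0.3187.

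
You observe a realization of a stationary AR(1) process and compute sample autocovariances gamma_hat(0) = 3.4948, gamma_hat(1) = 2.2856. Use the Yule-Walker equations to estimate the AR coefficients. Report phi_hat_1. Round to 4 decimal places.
\hat\phi_{1} = 0.6540

The Yule-Walker equations for an AR(p) process read, in matrix form,
  Gamma_p phi = r_p,   with   (Gamma_p)_{ij} = gamma(|i - j|),
                       (r_p)_i = gamma(i),   i,j = 1..p.
Substitute the sample gammas (Toeplitz matrix and right-hand side of size 1):
  Gamma_p = [[3.4948]]
  r_p     = [2.2856]
With p = 1 this is the single equation gamma(0) phi_1 = gamma(1):
  phi_hat_1 = gamma(1) / gamma(0) = 2.2856 / 3.4948 = 0.6540.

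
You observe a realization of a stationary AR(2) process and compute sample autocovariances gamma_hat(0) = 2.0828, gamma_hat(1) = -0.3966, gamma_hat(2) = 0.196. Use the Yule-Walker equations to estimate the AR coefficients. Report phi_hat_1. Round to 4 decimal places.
\hat\phi_{1} = -0.1790

The Yule-Walker equations for an AR(p) process read, in matrix form,
  Gamma_p phi = r_p,   with   (Gamma_p)_{ij} = gamma(|i - j|),
                       (r_p)_i = gamma(i),   i,j = 1..p.
Substitute the sample gammas (Toeplitz matrix and right-hand side of size 2):
  Gamma_p = [[2.0828, -0.3966], [-0.3966, 2.0828]]
  r_p     = [-0.3966, 0.196]
Written out:
  2.0828 phi_1 - 0.3966 phi_2 = -0.3966
  -0.3966 phi_1 + 2.0828 phi_2 = 0.196
Solve by Cramer's rule:
  det = gamma(0)^2 - gamma(1)^2 = (2.0828)^2 - (-0.3966)^2 = 4.33805584 - 0.15729156 = 4.18076428
  phi_hat_1 = [gamma(1) gamma(0) - gamma(1) gamma(2)] / det = [(-0.3966)(2.0828) - (-0.3966)(0.196)] / 4.18076428 = -0.74830488 / 4.18076428 = -0.179
  phi_hat_2 = [gamma(0) gamma(2) - gamma(1)^2] / det = [(2.0828)(0.196) - (-0.3966)^2] / 4.18076428 = 0.25093724 / 4.18076428 = 0.06
So phi_hat = [-0.1790, 0.0600].
Therefore phi_hat_1 = -0.1790.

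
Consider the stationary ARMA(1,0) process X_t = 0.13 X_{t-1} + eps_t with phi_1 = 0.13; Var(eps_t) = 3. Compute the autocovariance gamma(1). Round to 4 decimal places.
\gamma(1) = 0.3967

Multiply the model equation by X_{t-k} and take expectations. With theta_0 = psi_0 = 1 and psi_j the MA(infinity) weights, this gives
  gamma(k) - sum_i phi_i gamma(k-i) = c_k,
  c_k = sigma^2 * sum_{j=k..q} theta_j psi_{j-k}   (c_k = 0 for k > q),
using gamma(-m) = gamma(m).
Pure AR (q = 0): c_0 = sigma^2 = 3, c_k = 0 for k >= 1.
Equations for k = 0 and k = 1 (AR order 1):
  gamma(0) = phi_1 gamma(1) + c_0
  gamma(1) = phi_1 gamma(0) + c_1
Substituting the second into the first: gamma(0) (1 - phi_1^2) = c_0 + phi_1 c_1, so
  gamma(0) = c_0 / (1 - phi_1^2) = 3 / (1 - (0.13)^2) = 3 / 0.9831 = 3.051572.
  gamma(1) = phi_1 gamma(0) = (0.13)(3.051572) = 0.396704.
Therefore gamma(1) = 0.3967 (to 4 decimal places).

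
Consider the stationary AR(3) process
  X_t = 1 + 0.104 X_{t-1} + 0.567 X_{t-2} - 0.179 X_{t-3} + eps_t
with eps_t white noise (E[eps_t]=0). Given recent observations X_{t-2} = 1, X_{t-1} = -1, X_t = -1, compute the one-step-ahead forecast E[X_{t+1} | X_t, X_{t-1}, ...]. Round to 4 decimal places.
E[X_{t+1} \mid \mathcal F_t] = 0.1500

For an AR(p) model X_t = c + sum_i phi_i X_{t-i} + eps_t, the
one-step-ahead conditional mean is
  E[X_{t+1} | X_t, ...] = c + sum_i phi_i X_{t+1-i}.
Substitute known values:
  E[X_{t+1} | ...] = 1 + (0.104) * (-1) + (0.567) * (-1) + (-0.179) * (1)
                   = 0.1500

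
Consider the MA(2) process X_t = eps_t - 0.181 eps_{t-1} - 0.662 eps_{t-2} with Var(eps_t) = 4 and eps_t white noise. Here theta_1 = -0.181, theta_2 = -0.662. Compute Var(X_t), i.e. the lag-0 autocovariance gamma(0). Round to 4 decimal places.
\gamma(0) = 5.8840

For an MA(q) process X_t = eps_t + sum_i theta_i eps_{t-i} with
Var(eps_t) = sigma^2, the variance is
  gamma(0) = sigma^2 * (1 + sum_i theta_i^2).
  sum_i theta_i^2 = (-0.181)^2 + (-0.662)^2 = 0.032761 + 0.438244 = 0.471005.
  gamma(0) = 4 * (1 + 0.471005) = 4 * 1.471005 = 5.88402, which rounds to 5.8840.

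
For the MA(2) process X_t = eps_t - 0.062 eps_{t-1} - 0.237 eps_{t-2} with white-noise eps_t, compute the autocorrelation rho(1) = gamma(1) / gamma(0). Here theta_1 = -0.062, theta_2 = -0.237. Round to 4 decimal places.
\rho(1) = -0.0446

For an MA(q) process with theta_0 = 1, the autocovariance is
  gamma(k) = sigma^2 * sum_{i=0..q-k} theta_i * theta_{i+k},
and rho(k) = gamma(k) / gamma(0). Sigma^2 cancels.
  numerator   = (1)*(-0.062) + (-0.062)*(-0.237) = -0.047306.
  denominator = (1)^2 + (-0.062)^2 + (-0.237)^2 = 1.060013.
  rho(1) = -0.047306 / 1.060013 = -0.0446.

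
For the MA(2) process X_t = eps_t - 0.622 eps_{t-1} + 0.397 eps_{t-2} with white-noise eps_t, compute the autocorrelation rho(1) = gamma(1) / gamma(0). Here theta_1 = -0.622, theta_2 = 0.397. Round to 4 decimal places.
\rho(1) = -0.5626

For an MA(q) process with theta_0 = 1, the autocovariance is
  gamma(k) = sigma^2 * sum_{i=0..q-k} theta_i * theta_{i+k},
and rho(k) = gamma(k) / gamma(0). Sigma^2 cancels.
  numerator   = (1)*(-0.622) + (-0.622)*(0.397) = -0.868934.
  denominator = (1)^2 + (-0.622)^2 + (0.397)^2 = 1.544493.
  rho(1) = -0.868934 / 1.544493 = -0.5626.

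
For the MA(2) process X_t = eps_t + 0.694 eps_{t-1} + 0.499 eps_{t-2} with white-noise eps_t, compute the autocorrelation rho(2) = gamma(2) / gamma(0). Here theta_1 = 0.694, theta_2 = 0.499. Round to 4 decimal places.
\rho(2) = 0.2883

For an MA(q) process with theta_0 = 1, the autocovariance is
  gamma(k) = sigma^2 * sum_{i=0..q-k} theta_i * theta_{i+k},
and rho(k) = gamma(k) / gamma(0). Sigma^2 cancels.
  numerator   = (1)*(0.499) = 0.499.
  denominator = (1)^2 + (0.694)^2 + (0.499)^2 = 1.730637.
  rho(2) = 0.499 / 1.730637 = 0.2883.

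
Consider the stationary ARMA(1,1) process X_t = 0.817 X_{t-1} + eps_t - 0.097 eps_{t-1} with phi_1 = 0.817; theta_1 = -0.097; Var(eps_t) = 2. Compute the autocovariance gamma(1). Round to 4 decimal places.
\gamma(1) = 3.9875

Multiply the model equation by X_{t-k} and take expectations. With theta_0 = psi_0 = 1 and psi_j the MA(infinity) weights, this gives
  gamma(k) - sum_i phi_i gamma(k-i) = c_k,
  c_k = sigma^2 * sum_{j=k..q} theta_j psi_{j-k}   (c_k = 0 for k > q),
using gamma(-m) = gamma(m).
psi-weights needed (psi_j = theta_j + sum_i phi_i psi_{j-i}):
  psi_1 = theta_1 + phi_1 = -0.097 + (0.817) = 0.72
Right-hand sides:
  c_0 = sigma^2 (1 + theta_1 psi_1) = 2 * (1 + (-0.097)(0.72)) = 2 * 0.93016 = 1.86032
  c_1 = sigma^2 theta_1 = 2 * (-0.097) = -0.194
  c_2 = 0
Equations for k = 0 and k = 1 (AR order 1):
  gamma(0) = phi_1 gamma(1) + c_0
  gamma(1) = phi_1 gamma(0) + c_1
Substituting the second into the first: gamma(0) (1 - phi_1^2) = c_0 + phi_1 c_1, so
  gamma(0) = (c_0 + phi_1 c_1) / (1 - phi_1^2) = (1.86032 + (0.817)(-0.194)) / (1 - (0.817)^2) = 1.701822 / 0.332511 = 5.118092.
  gamma(1) = phi_1 gamma(0) + c_1 = (0.817)(5.118092) + (-0.194) = 3.987481.
Therefore gamma(1) = 3.9875 (to 4 decimal places).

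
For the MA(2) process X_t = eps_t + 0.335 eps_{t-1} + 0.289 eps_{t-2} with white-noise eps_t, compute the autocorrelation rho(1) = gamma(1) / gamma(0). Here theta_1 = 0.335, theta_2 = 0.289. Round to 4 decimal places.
\rho(1) = 0.3611

For an MA(q) process with theta_0 = 1, the autocovariance is
  gamma(k) = sigma^2 * sum_{i=0..q-k} theta_i * theta_{i+k},
and rho(k) = gamma(k) / gamma(0). Sigma^2 cancels.
  numerator   = (1)*(0.335) + (0.335)*(0.289) = 0.431815.
  denominator = (1)^2 + (0.335)^2 + (0.289)^2 = 1.195746.
  rho(1) = 0.431815 / 1.195746 = 0.3611.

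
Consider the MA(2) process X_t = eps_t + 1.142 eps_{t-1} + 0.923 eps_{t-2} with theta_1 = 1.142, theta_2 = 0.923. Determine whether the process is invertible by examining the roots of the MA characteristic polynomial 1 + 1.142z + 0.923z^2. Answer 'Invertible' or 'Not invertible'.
\text{Invertible}

The MA(q) characteristic polynomial is P(z) = 1 + 1.142z + 0.923z^2.
Invertibility requires all roots to lie outside the unit circle, i.e. |z| > 1 for every root.
Set 1 + (1.142) z + (0.923) z^2 = 0, i.e. a z^2 + b z + c = 0 with a = 0.923, b = 1.142, c = 1.
Discriminant D = b^2 - 4ac = (1.142)^2 - 4*(0.923)*1 = 1.304164 - (3.692) = -2.387836.
D < 0, so the roots are the complex-conjugate pair z = (-b +/- i sqrt(-D)) / (2a) = -0.6186 +/- 0.8371i.
For a conjugate pair |z|^2 = z * conj(z) = (product of roots) = c/a = 1/(0.923) = 1.083424, so |z| = sqrt(1.083424) = 1.0409 for both roots.
Moduli of all roots: 1.0409, 1.0409.
All moduli strictly greater than 1? Yes.
Verdict: Invertible.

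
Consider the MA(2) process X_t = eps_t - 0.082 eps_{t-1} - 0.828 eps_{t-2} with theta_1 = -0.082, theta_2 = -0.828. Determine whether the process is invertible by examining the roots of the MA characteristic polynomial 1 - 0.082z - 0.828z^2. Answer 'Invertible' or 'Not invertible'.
\text{Invertible}

The MA(q) characteristic polynomial is P(z) = 1 - 0.082z - 0.828z^2.
Invertibility requires all roots to lie outside the unit circle, i.e. |z| > 1 for every root.
Set 1 + (-0.082) z + (-0.828) z^2 = 0, i.e. a z^2 + b z + c = 0 with a = -0.828, b = -0.082, c = 1.
Discriminant D = b^2 - 4ac = (-0.082)^2 - 4*(-0.828)*1 = 0.006724 - (-3.312) = 3.318724.
D >= 0, so the roots are real: z = (-b +/- sqrt(D)) / (2a) = (0.082 +/- 1.821737) / (-1.656).
  z_1 = (0.082 + 1.821737) / (-1.656) = -1.1496,   |z_1| = 1.1496.
  z_2 = (0.082 - 1.821737) / (-1.656) = 1.0506,   |z_2| = 1.0506.
Moduli of all roots: 1.1496, 1.0506.
All moduli strictly greater than 1? Yes.
Verdict: Invertible.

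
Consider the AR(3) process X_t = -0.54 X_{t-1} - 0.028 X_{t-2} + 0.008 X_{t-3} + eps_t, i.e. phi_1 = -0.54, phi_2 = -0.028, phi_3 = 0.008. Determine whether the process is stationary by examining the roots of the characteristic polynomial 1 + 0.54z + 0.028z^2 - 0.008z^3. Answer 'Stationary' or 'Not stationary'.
\text{Stationary}

The AR(p) characteristic polynomial is P(z) = 1 + 0.54z + 0.028z^2 - 0.008z^3.
Stationarity requires all roots to lie outside the unit circle, i.e. |z| > 1 for every root.
Degree 3: look for a simple real root z0 first, then factor out (1 - z/z0) and solve the remaining quadratic.
Testing z0 = -5: P(-5) = 1 + (0.54)(-5) + (0.028)(-5)^2 + (-0.008)(-5)^3
  = 1 + (-2.7) + (0.7) + (1) = 0.  So z_0 = -5 is a root, |z_0| = 5.
Divide out the factor (1 + 0.2 z) = (1 - z/z0) (since 1/z0 = -0.2):
  P(z) = (1 + 0.2 z)(1 + (0.34) z + (-0.04) z^2)
  [check: z-coef 0.34 - (-0.2) = 0.54; z^2-coef -0.04 - (-0.2)(0.34) = 0.028; z^3-coef -(-0.2)(-0.04) = -0.008.]
Remaining roots from the quadratic factor 1 + (0.34) z + (-0.04) z^2:
  Set 1 + (0.34) z + (-0.04) z^2 = 0, i.e. a z^2 + b z + c = 0 with a = -0.04, b = 0.34, c = 1.
  Discriminant D = b^2 - 4ac = (0.34)^2 - 4*(-0.04)*1 = 0.1156 - (-0.16) = 0.2756.
  D >= 0, so the roots are real: z = (-b +/- sqrt(D)) / (2a) = (-0.34 +/- 0.524976) / (-0.08).
    z_1 = (-0.34 + 0.524976) / (-0.08) = -2.3122,   |z_1| = 2.3122.
    z_2 = (-0.34 - 0.524976) / (-0.08) = 10.8122,   |z_2| = 10.8122.
Moduli of all roots: 5.0000, 2.3122, 10.8122.
All moduli strictly greater than 1? Yes.
Verdict: Stationary.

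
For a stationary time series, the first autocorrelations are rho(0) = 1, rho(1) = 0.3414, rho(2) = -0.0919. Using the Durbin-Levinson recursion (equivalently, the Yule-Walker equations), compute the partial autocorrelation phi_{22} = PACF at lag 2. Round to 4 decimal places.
\phi_{22} = -0.2360

The PACF at lag k is phi_{kk}, the last component of the solution
to the Yule-Walker system G_k phi = r_k where
  (G_k)_{ij} = rho(|i - j|), (r_k)_i = rho(i), i,j = 1..k.
Equivalently, Durbin-Levinson gives phi_{kk} iteratively:
  phi_{11} = rho(1)
  phi_{kk} = [rho(k) - sum_{j=1..k-1} phi_{k-1,j} rho(k-j)]
            / [1 - sum_{j=1..k-1} phi_{k-1,j} rho(j)],
  phi_{k,j} = phi_{k-1,j} - phi_{kk} phi_{k-1,k-j},  j = 1..k-1.
Step k = 1:
  phi_11 = rho(1) = 0.3414.
Step k = 2:
  phi_22 = [rho(2) - phi_11 rho(1)] / [1 - phi_11 rho(1)] = [-0.0919 - (0.3414)(0.3414)] / [1 - (0.3414)(0.3414)]
         = -0.20845396 / 0.88344604 = -0.236.
Therefore phi_{22} = -0.2360.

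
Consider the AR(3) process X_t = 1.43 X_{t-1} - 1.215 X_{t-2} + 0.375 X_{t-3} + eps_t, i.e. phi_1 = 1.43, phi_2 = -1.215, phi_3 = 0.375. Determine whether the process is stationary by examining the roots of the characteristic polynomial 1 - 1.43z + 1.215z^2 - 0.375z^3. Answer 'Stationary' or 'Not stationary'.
\text{Stationary}

The AR(p) characteristic polynomial is P(z) = 1 - 1.43z + 1.215z^2 - 0.375z^3.
Stationarity requires all roots to lie outside the unit circle, i.e. |z| > 1 for every root.
Degree 3: look for a simple real root z0 first, then factor out (1 - z/z0) and solve the remaining quadratic.
Testing z0 = 2: P(2) = 1 + (-1.43)(2) + (1.215)(2)^2 + (-0.375)(2)^3
  = 1 + (-2.86) + (4.86) + (-3) = 0.  So z_0 = 2 is a root, |z_0| = 2.
Divide out the factor (1 - 0.5 z) = (1 - z/z0) (since 1/z0 = 0.5):
  P(z) = (1 - 0.5 z)(1 + (-0.93) z + (0.75) z^2)
  [check: z-coef -0.93 - (0.5) = -1.43; z^2-coef 0.75 - (0.5)(-0.93) = 1.215; z^3-coef -(0.5)(0.75) = -0.375.]
Remaining roots from the quadratic factor 1 + (-0.93) z + (0.75) z^2:
  Set 1 + (-0.93) z + (0.75) z^2 = 0, i.e. a z^2 + b z + c = 0 with a = 0.75, b = -0.93, c = 1.
  Discriminant D = b^2 - 4ac = (-0.93)^2 - 4*(0.75)*1 = 0.8649 - (3) = -2.1351.
  D < 0, so the roots are the complex-conjugate pair z = (-b +/- i sqrt(-D)) / (2a) = 0.62 +/- 0.9741i.
  For a conjugate pair |z|^2 = z * conj(z) = (product of roots) = c/a = 1/(0.75) = 1.333333, so |z| = sqrt(1.333333) = 1.1547 for both roots.
Moduli of all roots: 2.0000, 1.1547, 1.1547.
All moduli strictly greater than 1? Yes.
Verdict: Stationary.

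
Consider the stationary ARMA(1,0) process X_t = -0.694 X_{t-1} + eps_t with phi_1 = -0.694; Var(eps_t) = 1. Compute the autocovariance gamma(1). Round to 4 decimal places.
\gamma(1) = -1.3388

Multiply the model equation by X_{t-k} and take expectations. With theta_0 = psi_0 = 1 and psi_j the MA(infinity) weights, this gives
  gamma(k) - sum_i phi_i gamma(k-i) = c_k,
  c_k = sigma^2 * sum_{j=k..q} theta_j psi_{j-k}   (c_k = 0 for k > q),
using gamma(-m) = gamma(m).
Pure AR (q = 0): c_0 = sigma^2 = 1, c_k = 0 for k >= 1.
Equations for k = 0 and k = 1 (AR order 1):
  gamma(0) = phi_1 gamma(1) + c_0
  gamma(1) = phi_1 gamma(0) + c_1
Substituting the second into the first: gamma(0) (1 - phi_1^2) = c_0 + phi_1 c_1, so
  gamma(0) = c_0 / (1 - phi_1^2) = 1 / (1 - (-0.694)^2) = 1 / 0.518364 = 1.929146.
  gamma(1) = phi_1 gamma(0) = (-0.694)(1.929146) = -1.338828.
Therefore gamma(1) = -1.3388 (to 4 decimal places).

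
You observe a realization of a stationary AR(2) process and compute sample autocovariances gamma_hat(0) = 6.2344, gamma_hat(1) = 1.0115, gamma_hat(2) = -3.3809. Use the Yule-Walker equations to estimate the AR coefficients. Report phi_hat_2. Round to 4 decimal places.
\hat\phi_{2} = -0.5840

The Yule-Walker equations for an AR(p) process read, in matrix form,
  Gamma_p phi = r_p,   with   (Gamma_p)_{ij} = gamma(|i - j|),
                       (r_p)_i = gamma(i),   i,j = 1..p.
Substitute the sample gammas (Toeplitz matrix and right-hand side of size 2):
  Gamma_p = [[6.2344, 1.0115], [1.0115, 6.2344]]
  r_p     = [1.0115, -3.3809]
Written out:
  6.2344 phi_1 + 1.0115 phi_2 = 1.0115
  1.0115 phi_1 + 6.2344 phi_2 = -3.3809
Solve by Cramer's rule:
  det = gamma(0)^2 - gamma(1)^2 = (6.2344)^2 - (1.0115)^2 = 38.86774336 - 1.02313225 = 37.84461111
  phi_hat_1 = [gamma(1) gamma(0) - gamma(1) gamma(2)] / det = [(1.0115)(6.2344) - (1.0115)(-3.3809)] / 37.84461111 = 9.72587595 / 37.84461111 = 0.257
  phi_hat_2 = [gamma(0) gamma(2) - gamma(1)^2] / det = [(6.2344)(-3.3809) - (1.0115)^2] / 37.84461111 = -22.10101521 / 37.84461111 = -0.584
So phi_hat = [0.2570, -0.5840].
Therefore phi_hat_2 = -0.5840.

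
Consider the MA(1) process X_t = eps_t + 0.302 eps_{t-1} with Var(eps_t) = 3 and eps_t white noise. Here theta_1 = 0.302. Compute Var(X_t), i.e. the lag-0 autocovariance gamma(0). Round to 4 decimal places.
\gamma(0) = 3.2736

For an MA(q) process X_t = eps_t + sum_i theta_i eps_{t-i} with
Var(eps_t) = sigma^2, the variance is
  gamma(0) = sigma^2 * (1 + sum_i theta_i^2).
  sum_i theta_i^2 = (0.302)^2 = 0.091204.
  gamma(0) = 3 * (1 + 0.091204) = 3 * 1.091204 = 3.273612, which rounds to 3.2736.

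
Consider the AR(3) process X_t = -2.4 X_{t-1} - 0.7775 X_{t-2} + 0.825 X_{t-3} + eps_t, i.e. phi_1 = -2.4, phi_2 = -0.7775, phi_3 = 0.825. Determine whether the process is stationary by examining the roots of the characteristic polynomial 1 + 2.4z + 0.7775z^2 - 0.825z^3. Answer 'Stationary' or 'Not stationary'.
\text{Not stationary}

The AR(p) characteristic polynomial is P(z) = 1 + 2.4z + 0.7775z^2 - 0.825z^3.
Stationarity requires all roots to lie outside the unit circle, i.e. |z| > 1 for every root.
Degree 3: look for a simple real root z0 first, then factor out (1 - z/z0) and solve the remaining quadratic.
Testing z0 = -0.8: P(-0.8) = 1 + (2.4)(-0.8) + (0.7775)(-0.8)^2 + (-0.825)(-0.8)^3
  = 1 + (-1.92) + (0.4976) + (0.4224) = 0.  So z_0 = -0.8 is a root, |z_0| = 0.8.
Divide out the factor (1 + 1.25 z) = (1 - z/z0) (since 1/z0 = -1.25):
  P(z) = (1 + 1.25 z)(1 + (1.15) z + (-0.66) z^2)
  [check: z-coef 1.15 - (-1.25) = 2.4; z^2-coef -0.66 - (-1.25)(1.15) = 0.7775; z^3-coef -(-1.25)(-0.66) = -0.825.]
Remaining roots from the quadratic factor 1 + (1.15) z + (-0.66) z^2:
  Set 1 + (1.15) z + (-0.66) z^2 = 0, i.e. a z^2 + b z + c = 0 with a = -0.66, b = 1.15, c = 1.
  Discriminant D = b^2 - 4ac = (1.15)^2 - 4*(-0.66)*1 = 1.3225 - (-2.64) = 3.9625.
  D >= 0, so the roots are real: z = (-b +/- sqrt(D)) / (2a) = (-1.15 +/- 1.990603) / (-1.32).
    z_1 = (-1.15 + 1.990603) / (-1.32) = -0.6368,   |z_1| = 0.6368.
    z_2 = (-1.15 - 1.990603) / (-1.32) = 2.3792,   |z_2| = 2.3792.
Moduli of all roots: 0.8000, 0.6368, 2.3792.
All moduli strictly greater than 1? No.
Verdict: Not stationary.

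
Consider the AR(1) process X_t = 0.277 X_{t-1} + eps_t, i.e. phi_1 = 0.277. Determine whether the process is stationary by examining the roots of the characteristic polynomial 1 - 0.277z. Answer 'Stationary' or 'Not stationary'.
\text{Stationary}

The AR(p) characteristic polynomial is P(z) = 1 - 0.277z.
Stationarity requires all roots to lie outside the unit circle, i.e. |z| > 1 for every root.
This is linear in z: 1 + (-0.277) z = 0  =>  z = -1/(-0.277) = 3.610108,  |z| = 3.610108.
Moduli of all roots: 3.6101.
All moduli strictly greater than 1? Yes.
Verdict: Stationary.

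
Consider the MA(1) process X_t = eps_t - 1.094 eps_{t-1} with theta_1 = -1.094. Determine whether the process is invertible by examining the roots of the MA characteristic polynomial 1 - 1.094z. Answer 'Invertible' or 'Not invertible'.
\text{Not invertible}

The MA(q) characteristic polynomial is P(z) = 1 - 1.094z.
Invertibility requires all roots to lie outside the unit circle, i.e. |z| > 1 for every root.
This is linear in z: 1 + (-1.094) z = 0  =>  z = -1/(-1.094) = 0.914077,  |z| = 0.914077.
Moduli of all roots: 0.9141.
All moduli strictly greater than 1? No.
Verdict: Not invertible.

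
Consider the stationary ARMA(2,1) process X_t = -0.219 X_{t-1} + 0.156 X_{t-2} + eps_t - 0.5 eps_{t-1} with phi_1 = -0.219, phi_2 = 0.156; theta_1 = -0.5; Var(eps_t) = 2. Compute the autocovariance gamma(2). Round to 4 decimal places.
\gamma(2) = 0.9656

Multiply the model equation by X_{t-k} and take expectations. With theta_0 = psi_0 = 1 and psi_j the MA(infinity) weights, this gives
  gamma(k) - sum_i phi_i gamma(k-i) = c_k,
  c_k = sigma^2 * sum_{j=k..q} theta_j psi_{j-k}   (c_k = 0 for k > q),
using gamma(-m) = gamma(m).
psi-weights needed (psi_j = theta_j + sum_i phi_i psi_{j-i}):
  psi_1 = theta_1 + phi_1 = -0.5 + (-0.219) = -0.719
Right-hand sides:
  c_0 = sigma^2 (1 + theta_1 psi_1) = 2 * (1 + (-0.5)(-0.719)) = 2 * 1.3595 = 2.719
  c_1 = sigma^2 theta_1 = 2 * (-0.5) = -1
  c_2 = 0
Equations for k = 0, 1, 2 (AR order 2, c_2 = 0):
  (E0) gamma(0) = phi_1 gamma(1) + phi_2 gamma(2) + c_0
  (E1) gamma(1) = phi_1 gamma(0) + phi_2 gamma(1) + c_1
  (E2) gamma(2) = phi_1 gamma(1) + phi_2 gamma(0)
From (E1): gamma(1) = A gamma(0) + B with
  A = phi_1 / (1 - phi_2) = -0.219 / 0.844 = -0.259479,   B = c_1 / (1 - phi_2) = -1 / 0.844 = -1.184834.
Insert (E2) into (E0): gamma(0) (1 - phi_2^2) = phi_1 (1 + phi_2) gamma(1) + c_0.
  phi_1 (1 + phi_2) = (-0.219)(1.156) = -0.253164,   1 - phi_2^2 = 0.975664.
Replace gamma(1) by A gamma(0) + B and collect gamma(0):
  gamma(0) [0.975664 - (-0.253164)(-0.259479)] = (-0.253164)(-1.184834) + 2.719
  gamma(0) * 0.909973 = 3.018957
  gamma(0) = 3.018957 / 0.909973 = 3.317633.
  gamma(1) = A gamma(0) + B = (-0.259479)(3.317633) + (-1.184834) = -2.045689.
  gamma(2) = phi_1 gamma(1) + phi_2 gamma(0) = (-0.219)(-2.045689) + (0.156)(3.317633) = 0.965557.
Therefore gamma(2) = 0.9656 (to 4 decimal places).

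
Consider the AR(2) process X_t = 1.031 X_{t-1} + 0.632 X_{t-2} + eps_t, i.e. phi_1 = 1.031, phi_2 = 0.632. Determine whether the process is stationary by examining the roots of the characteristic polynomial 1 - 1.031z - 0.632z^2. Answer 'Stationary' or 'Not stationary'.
\text{Not stationary}

The AR(p) characteristic polynomial is P(z) = 1 - 1.031z - 0.632z^2.
Stationarity requires all roots to lie outside the unit circle, i.e. |z| > 1 for every root.
Set 1 + (-1.031) z + (-0.632) z^2 = 0, i.e. a z^2 + b z + c = 0 with a = -0.632, b = -1.031, c = 1.
Discriminant D = b^2 - 4ac = (-1.031)^2 - 4*(-0.632)*1 = 1.062961 - (-2.528) = 3.590961.
D >= 0, so the roots are real: z = (-b +/- sqrt(D)) / (2a) = (1.031 +/- 1.894983) / (-1.264).
  z_1 = (1.031 + 1.894983) / (-1.264) = -2.3149,   |z_1| = 2.3149.
  z_2 = (1.031 - 1.894983) / (-1.264) = 0.6835,   |z_2| = 0.6835.
Moduli of all roots: 2.3149, 0.6835.
All moduli strictly greater than 1? No.
Verdict: Not stationary.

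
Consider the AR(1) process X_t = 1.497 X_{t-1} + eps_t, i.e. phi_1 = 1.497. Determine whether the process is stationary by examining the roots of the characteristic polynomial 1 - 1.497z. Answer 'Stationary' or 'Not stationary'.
\text{Not stationary}

The AR(p) characteristic polynomial is P(z) = 1 - 1.497z.
Stationarity requires all roots to lie outside the unit circle, i.e. |z| > 1 for every root.
This is linear in z: 1 + (-1.497) z = 0  =>  z = -1/(-1.497) = 0.668003,  |z| = 0.668003.
Moduli of all roots: 0.6680.
All moduli strictly greater than 1? No.
Verdict: Not stationary.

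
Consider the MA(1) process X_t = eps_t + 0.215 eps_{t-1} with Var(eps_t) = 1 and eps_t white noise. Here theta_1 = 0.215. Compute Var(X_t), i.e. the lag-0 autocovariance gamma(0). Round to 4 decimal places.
\gamma(0) = 1.0462

For an MA(q) process X_t = eps_t + sum_i theta_i eps_{t-i} with
Var(eps_t) = sigma^2, the variance is
  gamma(0) = sigma^2 * (1 + sum_i theta_i^2).
  sum_i theta_i^2 = (0.215)^2 = 0.046225.
  gamma(0) = 1 * (1 + 0.046225) = 1 * 1.046225 = 1.046225, which rounds to 1.0462.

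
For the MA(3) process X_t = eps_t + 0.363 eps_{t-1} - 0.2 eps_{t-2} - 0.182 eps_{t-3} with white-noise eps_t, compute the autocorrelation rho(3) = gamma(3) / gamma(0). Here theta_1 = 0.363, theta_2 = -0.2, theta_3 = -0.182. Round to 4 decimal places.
\rho(3) = -0.1511

For an MA(q) process with theta_0 = 1, the autocovariance is
  gamma(k) = sigma^2 * sum_{i=0..q-k} theta_i * theta_{i+k},
and rho(k) = gamma(k) / gamma(0). Sigma^2 cancels.
  numerator   = (1)*(-0.182) = -0.182.
  denominator = (1)^2 + (0.363)^2 + (-0.2)^2 + (-0.182)^2 = 1.204893.
  rho(3) = -0.182 / 1.204893 = -0.1511.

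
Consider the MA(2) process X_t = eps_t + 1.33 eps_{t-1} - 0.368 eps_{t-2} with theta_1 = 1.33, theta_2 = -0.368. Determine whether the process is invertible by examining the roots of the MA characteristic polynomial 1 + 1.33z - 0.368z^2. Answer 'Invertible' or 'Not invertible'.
\text{Not invertible}

The MA(q) characteristic polynomial is P(z) = 1 + 1.33z - 0.368z^2.
Invertibility requires all roots to lie outside the unit circle, i.e. |z| > 1 for every root.
Set 1 + (1.33) z + (-0.368) z^2 = 0, i.e. a z^2 + b z + c = 0 with a = -0.368, b = 1.33, c = 1.
Discriminant D = b^2 - 4ac = (1.33)^2 - 4*(-0.368)*1 = 1.7689 - (-1.472) = 3.2409.
D >= 0, so the roots are real: z = (-b +/- sqrt(D)) / (2a) = (-1.33 +/- 1.80025) / (-0.736).
  z_1 = (-1.33 + 1.80025) / (-0.736) = -0.6389,   |z_1| = 0.6389.
  z_2 = (-1.33 - 1.80025) / (-0.736) = 4.2531,   |z_2| = 4.2531.
Moduli of all roots: 0.6389, 4.2531.
All moduli strictly greater than 1? No.
Verdict: Not invertible.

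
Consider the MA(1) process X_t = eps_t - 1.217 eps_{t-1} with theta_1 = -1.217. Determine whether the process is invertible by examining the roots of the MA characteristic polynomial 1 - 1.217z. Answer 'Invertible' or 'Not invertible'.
\text{Not invertible}

The MA(q) characteristic polynomial is P(z) = 1 - 1.217z.
Invertibility requires all roots to lie outside the unit circle, i.e. |z| > 1 for every root.
This is linear in z: 1 + (-1.217) z = 0  =>  z = -1/(-1.217) = 0.821693,  |z| = 0.821693.
Moduli of all roots: 0.8217.
All moduli strictly greater than 1? No.
Verdict: Not invertible.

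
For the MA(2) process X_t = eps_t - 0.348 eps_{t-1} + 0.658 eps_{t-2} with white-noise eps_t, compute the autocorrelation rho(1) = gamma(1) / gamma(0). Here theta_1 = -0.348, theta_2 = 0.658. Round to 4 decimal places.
\rho(1) = -0.3713

For an MA(q) process with theta_0 = 1, the autocovariance is
  gamma(k) = sigma^2 * sum_{i=0..q-k} theta_i * theta_{i+k},
and rho(k) = gamma(k) / gamma(0). Sigma^2 cancels.
  numerator   = (1)*(-0.348) + (-0.348)*(0.658) = -0.576984.
  denominator = (1)^2 + (-0.348)^2 + (0.658)^2 = 1.554068.
  rho(1) = -0.576984 / 1.554068 = -0.3713.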